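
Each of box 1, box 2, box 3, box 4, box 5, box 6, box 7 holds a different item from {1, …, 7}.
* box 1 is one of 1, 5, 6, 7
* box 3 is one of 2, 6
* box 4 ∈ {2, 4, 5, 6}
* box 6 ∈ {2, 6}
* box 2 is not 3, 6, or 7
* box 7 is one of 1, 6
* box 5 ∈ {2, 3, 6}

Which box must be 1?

Among the 7 variables, 3 fits only box 5 (and all 7 values in {1, 2, 3, 4, 5, 6, 7} must be used), so box 5 = 3.
The 6 still-open variables together cover exactly {1, 2, 4, 5, 6, 7} — 6 values for 6 variables — and 7 appears only in box 1's list, so box 1 = 7.
box 3 and box 6 between them cover only {2, 6} — a naked pair. Remove those values from box 2, box 4, box 7.
So 1 goes to box 7.

box 7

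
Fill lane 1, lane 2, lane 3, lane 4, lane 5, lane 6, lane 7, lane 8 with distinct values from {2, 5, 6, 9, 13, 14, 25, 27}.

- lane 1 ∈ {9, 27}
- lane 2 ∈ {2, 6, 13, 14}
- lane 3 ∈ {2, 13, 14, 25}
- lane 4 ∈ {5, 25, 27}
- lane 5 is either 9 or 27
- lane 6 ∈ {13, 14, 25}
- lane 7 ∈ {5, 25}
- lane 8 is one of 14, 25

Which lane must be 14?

lane 8

The 8 variables together cover exactly {2, 5, 6, 9, 13, 14, 25, 27} — 8 values for 8 variables — and 6 appears only in lane 2's list, so lane 2 = 6.
The 7 still-open variables draw from only 7 values {2, 5, 9, 13, 14, 25, 27}, so each is used; only lane 3 can be 2, hence lane 3 = 2.
The 6 still-open variables together cover exactly {5, 9, 13, 14, 25, 27} — 6 values for 6 variables — and 13 appears only in lane 6's list, so lane 6 = 13.
The 5 still-open variables together cover exactly {5, 9, 14, 25, 27} — 5 values for 5 variables — and 14 appears only in lane 8's list, so lane 8 = 14.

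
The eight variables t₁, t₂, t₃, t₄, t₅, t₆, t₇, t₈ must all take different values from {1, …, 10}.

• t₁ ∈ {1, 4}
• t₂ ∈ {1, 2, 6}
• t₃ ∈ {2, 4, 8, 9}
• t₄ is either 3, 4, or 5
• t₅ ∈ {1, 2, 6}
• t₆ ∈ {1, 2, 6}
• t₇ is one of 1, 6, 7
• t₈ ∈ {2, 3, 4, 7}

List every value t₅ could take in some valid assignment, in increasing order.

1, 2, 6

t₂, t₅, t₆ between them cover only {1, 2, 6} — a naked triple. Remove those values from t₁, t₃, t₇, t₈.
t₁ has just one choice, so t₁ = 4. Eliminate 4 elsewhere: t₃, t₄, t₈.
t₇ has just one choice, so t₇ = 7. Remove 7 from t₈.
That leaves t₈ = 3. So t₄ can't be 3.
t₄ has just one choice, so t₄ = 5.
No further eliminations apply; t₅ can still be any of 1, 2, 6.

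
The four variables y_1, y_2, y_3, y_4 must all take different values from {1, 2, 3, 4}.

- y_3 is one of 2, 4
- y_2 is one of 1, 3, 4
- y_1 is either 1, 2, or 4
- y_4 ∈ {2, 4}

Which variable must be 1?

The 4 variables together cover exactly {1, 2, 3, 4} — 4 values for 4 variables — and 3 appears only in y_2's list, so y_2 = 3.
Among the 3 still-open variables, 1 fits only y_1 (and all 3 values in {1, 2, 4} must be used), so y_1 = 1.

y_1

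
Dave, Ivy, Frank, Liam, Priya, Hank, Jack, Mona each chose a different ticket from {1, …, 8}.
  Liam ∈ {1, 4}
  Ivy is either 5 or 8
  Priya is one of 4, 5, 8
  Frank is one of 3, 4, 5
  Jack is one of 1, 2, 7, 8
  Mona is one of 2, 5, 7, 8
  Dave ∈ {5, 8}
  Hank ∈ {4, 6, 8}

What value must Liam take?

The 8 variables together cover exactly {1, 2, 3, 4, 5, 6, 7, 8} — 8 values for 8 variables — and 3 appears only in Frank's list, so Frank = 3.
The 7 still-open variables draw from only 7 values {1, 2, 4, 5, 6, 7, 8}, so each is used; only Hank can be 6, hence Hank = 6.
The 2 variables Dave and Ivy are confined to {5, 8}, which locks those values in; drop them from Priya, Jack, Mona.
Priya's domain is down to {4}, so Priya = 4. Eliminate 4 elsewhere: Liam.
So Liam = 1.

1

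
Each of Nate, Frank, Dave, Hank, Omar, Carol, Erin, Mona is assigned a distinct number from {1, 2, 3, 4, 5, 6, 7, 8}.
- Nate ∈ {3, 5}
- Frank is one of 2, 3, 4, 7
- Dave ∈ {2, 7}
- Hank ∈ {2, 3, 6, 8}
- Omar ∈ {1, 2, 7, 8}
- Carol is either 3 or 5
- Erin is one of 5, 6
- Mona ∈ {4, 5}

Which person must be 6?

The 8 variables draw from only 8 values {1, 2, 3, 4, 5, 6, 7, 8}, so each is used; only Omar can be 1, hence Omar = 1.
Among the 7 still-open variables, 8 fits only Hank (and all 7 values in {2, 3, 4, 5, 6, 7, 8} must be used), so Hank = 8.
The 6 still-open variables together cover exactly {2, 3, 4, 5, 6, 7} — 6 values for 6 variables — and 6 appears only in Erin's list, so Erin = 6.

Erin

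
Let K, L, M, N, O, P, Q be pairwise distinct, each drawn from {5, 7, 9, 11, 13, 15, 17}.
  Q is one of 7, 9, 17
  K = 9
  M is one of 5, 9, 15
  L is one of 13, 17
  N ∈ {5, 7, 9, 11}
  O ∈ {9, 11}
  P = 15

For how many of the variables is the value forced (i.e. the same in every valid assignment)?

K has just one choice, so K = 9. So M, N, O, Q can't be 9.
O must be 11 (only option left). Strike 11 from N.
P must be 15 (only option left). Strike 15 from M.
That leaves M = 5. So N can't be 5.
N's domain is down to {7}, so N = 7. Strike 7 from Q.
Q must be 17 (only option left). Strike 17 from L.
L has just one choice, so L = 13.
Every variable is fixed: K=9, L=13, M=5, N=7, O=11, P=15, Q=17. That makes 7.

7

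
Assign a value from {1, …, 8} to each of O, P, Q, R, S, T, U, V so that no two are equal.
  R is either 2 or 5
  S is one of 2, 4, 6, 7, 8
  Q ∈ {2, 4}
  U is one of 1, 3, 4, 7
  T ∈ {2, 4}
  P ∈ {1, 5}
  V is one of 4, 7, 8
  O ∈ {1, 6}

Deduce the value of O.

The 8 variables draw from only 8 values {1, 2, 3, 4, 5, 6, 7, 8}, so each is used; only U can be 3, hence U = 3.
Q and T share exactly the 2 values {2, 4}; by pigeonhole those values go to them, so strike 2, 4 from R, S, V.
R must be 5 (only option left). Strike 5 from P.
P must be 1 (only option left). Remove 1 from O.
So O = 6.

6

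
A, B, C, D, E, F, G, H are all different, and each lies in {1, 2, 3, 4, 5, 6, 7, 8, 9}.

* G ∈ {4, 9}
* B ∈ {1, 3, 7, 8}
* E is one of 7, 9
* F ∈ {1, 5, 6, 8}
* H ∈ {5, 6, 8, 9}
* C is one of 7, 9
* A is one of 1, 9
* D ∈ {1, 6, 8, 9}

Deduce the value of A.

1

The 8 variables together cover exactly {1, 3, 4, 5, 6, 7, 8, 9} — 8 values for 8 variables — and 3 appears only in B's list, so B = 3.
The 7 still-open variables draw from only 7 values {1, 4, 5, 6, 7, 8, 9}, so each is used; only G can be 4, hence G = 4.
C and E share exactly the 2 values {7, 9}; by pigeonhole those values go to them, so strike 7, 9 from A, D, H.
So A = 1.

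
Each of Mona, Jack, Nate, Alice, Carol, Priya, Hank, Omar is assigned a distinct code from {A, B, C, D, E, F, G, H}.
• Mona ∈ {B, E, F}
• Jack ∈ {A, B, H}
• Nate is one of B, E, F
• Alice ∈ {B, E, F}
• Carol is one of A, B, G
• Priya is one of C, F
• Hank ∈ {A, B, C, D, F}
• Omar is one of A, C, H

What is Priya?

Among the 8 variables, D fits only Hank (and all 8 values in {A, B, C, D, E, F, G, H} must be used), so Hank = D.
The 7 still-open variables together cover exactly {A, B, C, E, F, G, H} — 7 values for 7 variables — and G appears only in Carol's list, so Carol = G.
Mona, Nate, Alice between them cover only {B, E, F} — a naked triple. Remove those values from Jack, Priya.
So Priya = C.

C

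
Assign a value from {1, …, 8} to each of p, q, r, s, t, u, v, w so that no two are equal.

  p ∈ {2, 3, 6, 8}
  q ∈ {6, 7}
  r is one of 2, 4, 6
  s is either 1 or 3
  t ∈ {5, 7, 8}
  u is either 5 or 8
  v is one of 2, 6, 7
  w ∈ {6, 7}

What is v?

The 8 variables together cover exactly {1, 2, 3, 4, 5, 6, 7, 8} — 8 values for 8 variables — and 1 appears only in s's list, so s = 1.
Among the 7 still-open variables, 3 fits only p (and all 7 values in {2, 3, 4, 5, 6, 7, 8} must be used), so p = 3.
The 6 still-open variables together cover exactly {2, 4, 5, 6, 7, 8} — 6 values for 6 variables — and 4 appears only in r's list, so r = 4.
The 5 still-open variables draw from only 5 values {2, 5, 6, 7, 8}, so each is used; only v can be 2, hence v = 2.

2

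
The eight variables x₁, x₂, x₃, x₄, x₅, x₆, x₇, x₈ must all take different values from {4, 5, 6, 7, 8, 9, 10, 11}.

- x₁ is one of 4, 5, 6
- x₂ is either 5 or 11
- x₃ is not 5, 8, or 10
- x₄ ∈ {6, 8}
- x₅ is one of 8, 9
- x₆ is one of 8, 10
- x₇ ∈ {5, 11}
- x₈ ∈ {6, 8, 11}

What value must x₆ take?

10

The 8 variables draw from only 8 values {4, 5, 6, 7, 8, 9, 10, 11}, so each is used; only x₃ can be 7, hence x₃ = 7.
Among the 7 still-open variables, 4 fits only x₁ (and all 7 values in {4, 5, 6, 8, 9, 10, 11} must be used), so x₁ = 4.
The 6 still-open variables together cover exactly {5, 6, 8, 9, 10, 11} — 6 values for 6 variables — and 9 appears only in x₅'s list, so x₅ = 9.
The 5 still-open variables draw from only 5 values {5, 6, 8, 10, 11}, so each is used; only x₆ can be 10, hence x₆ = 10.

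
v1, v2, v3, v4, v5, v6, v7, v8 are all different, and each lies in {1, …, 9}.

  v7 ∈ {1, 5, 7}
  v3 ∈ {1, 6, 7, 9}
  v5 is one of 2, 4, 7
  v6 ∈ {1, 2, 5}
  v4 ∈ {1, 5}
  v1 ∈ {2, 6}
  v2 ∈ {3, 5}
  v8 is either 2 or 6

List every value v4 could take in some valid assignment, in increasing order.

1, 5

The 8 variables draw from only 8 values {1, 2, 3, 4, 5, 6, 7, 9}, so each is used; only v2 can be 3, hence v2 = 3.
The 7 still-open variables together cover exactly {1, 2, 4, 5, 6, 7, 9} — 7 values for 7 variables — and 4 appears only in v5's list, so v5 = 4.
The 6 still-open variables together cover exactly {1, 2, 5, 6, 7, 9} — 6 values for 6 variables — and 9 appears only in v3's list, so v3 = 9.
The 5 still-open variables draw from only 5 values {1, 2, 5, 6, 7}, so each is used; only v7 can be 7, hence v7 = 7.
v1 and v8 between them cover only {2, 6} — a naked pair. Remove those values from v6.
No further eliminations apply; v4 can still be any of 1, 5.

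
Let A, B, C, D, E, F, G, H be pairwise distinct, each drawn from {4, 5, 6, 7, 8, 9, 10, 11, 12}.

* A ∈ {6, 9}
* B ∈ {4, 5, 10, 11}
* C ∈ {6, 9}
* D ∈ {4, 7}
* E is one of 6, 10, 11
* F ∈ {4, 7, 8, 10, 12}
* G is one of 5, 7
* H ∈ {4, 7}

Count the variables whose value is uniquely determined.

1

The 2 variables A and C are confined to {6, 9}, which locks those values in; drop them from E.
The 2 variables D and H are confined to {4, 7}, which locks those values in; drop them from B, F, G.
G must be 5 (only option left). Remove 5 from B.
The 2 variables B and E are confined to {10, 11}, which locks those values in; drop them from F.
Determined: G=5. The other variables each still have more than one consistent value. That makes 1.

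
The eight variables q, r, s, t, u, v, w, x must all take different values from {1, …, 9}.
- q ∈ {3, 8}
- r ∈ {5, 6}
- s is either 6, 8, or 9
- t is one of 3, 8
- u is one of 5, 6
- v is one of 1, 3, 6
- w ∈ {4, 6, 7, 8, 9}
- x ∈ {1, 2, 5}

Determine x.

2

q and t between them cover only {3, 8} — a naked pair. Remove those values from s, v, w.
r and u share exactly the 2 values {5, 6}; by pigeonhole those values go to them, so strike 5, 6 from s, v, w, x.
s must be 9 (only option left). Remove 9 from w.
v must be 1 (only option left). Eliminate 1 elsewhere: x.
So x = 2.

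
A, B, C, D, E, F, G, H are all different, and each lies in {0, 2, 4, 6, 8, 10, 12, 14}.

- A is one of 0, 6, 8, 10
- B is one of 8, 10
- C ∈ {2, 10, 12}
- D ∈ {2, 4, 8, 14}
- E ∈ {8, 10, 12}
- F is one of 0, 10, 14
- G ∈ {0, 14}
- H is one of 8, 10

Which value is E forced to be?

Among the 8 variables, 4 fits only D (and all 8 values in {0, 2, 4, 6, 8, 10, 12, 14} must be used), so D = 4.
The 7 still-open variables draw from only 7 values {0, 2, 6, 8, 10, 12, 14}, so each is used; only C can be 2, hence C = 2.
The 6 still-open variables draw from only 6 values {0, 6, 8, 10, 12, 14}, so each is used; only A can be 6, hence A = 6.
The 5 still-open variables together cover exactly {0, 8, 10, 12, 14} — 5 values for 5 variables — and 12 appears only in E's list, so E = 12.

12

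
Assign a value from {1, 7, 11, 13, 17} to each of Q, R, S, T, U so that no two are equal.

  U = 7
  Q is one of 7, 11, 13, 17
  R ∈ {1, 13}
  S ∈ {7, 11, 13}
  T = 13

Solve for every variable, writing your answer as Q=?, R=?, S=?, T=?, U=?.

Q=17, R=1, S=11, T=13, U=7

T has just one choice, so T = 13. Remove 13 from Q, R, S.
U's domain is down to {7}, so U = 7. Strike 7 from Q, S.
R's domain is down to {1}, so R = 1.
S's domain is down to {11}, so S = 11. Strike 11 from Q.
That leaves Q = 17.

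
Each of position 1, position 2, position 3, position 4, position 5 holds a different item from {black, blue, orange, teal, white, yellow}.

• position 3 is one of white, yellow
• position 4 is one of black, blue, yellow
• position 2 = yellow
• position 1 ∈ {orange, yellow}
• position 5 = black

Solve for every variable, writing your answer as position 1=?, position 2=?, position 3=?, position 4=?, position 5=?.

position 2's domain is down to {yellow}, so position 2 = yellow. So position 1, position 3, position 4 can't be yellow.
position 3's domain is down to {white}, so position 3 = white.
That leaves position 5 = black. Eliminate black elsewhere: position 4.
That leaves position 1 = orange.
That leaves position 4 = blue.

position 1=orange, position 2=yellow, position 3=white, position 4=blue, position 5=black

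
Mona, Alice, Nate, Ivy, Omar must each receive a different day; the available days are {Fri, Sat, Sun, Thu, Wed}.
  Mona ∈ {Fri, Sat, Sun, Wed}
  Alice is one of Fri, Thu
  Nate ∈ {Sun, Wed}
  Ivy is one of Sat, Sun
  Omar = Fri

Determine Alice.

Omar must be Fri (only option left). So Mona, Alice can't be Fri.
So Alice = Thu.

Thu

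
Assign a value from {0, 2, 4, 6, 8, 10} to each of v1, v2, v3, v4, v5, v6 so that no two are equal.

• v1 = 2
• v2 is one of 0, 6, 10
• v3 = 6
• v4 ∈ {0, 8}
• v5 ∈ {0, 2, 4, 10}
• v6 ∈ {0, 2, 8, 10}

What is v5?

4

v1 must be 2 (only option left). Remove 2 from v5, v6.
v3 has just one choice, so v3 = 6. Remove 6 from v2.
Among the 4 still-open variables, 4 fits only v5 (and all 4 values in {0, 4, 8, 10} must be used), so v5 = 4.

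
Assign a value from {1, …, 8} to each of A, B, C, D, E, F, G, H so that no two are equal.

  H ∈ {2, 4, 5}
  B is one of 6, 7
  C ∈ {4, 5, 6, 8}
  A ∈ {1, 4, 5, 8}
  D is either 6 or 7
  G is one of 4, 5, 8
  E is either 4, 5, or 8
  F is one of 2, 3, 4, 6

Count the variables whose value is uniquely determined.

3

Among the 8 variables, 1 fits only A (and all 8 values in {1, 2, 3, 4, 5, 6, 7, 8} must be used), so A = 1.
The 7 still-open variables draw from only 7 values {2, 3, 4, 5, 6, 7, 8}, so each is used; only F can be 3, hence F = 3.
Among the 6 still-open variables, 2 fits only H (and all 6 values in {2, 4, 5, 6, 7, 8} must be used), so H = 2.
The 2 variables B and D are confined to {6, 7}, which locks those values in; drop them from C.
Determined: A=1, F=3, H=2. The other variables each still have more than one consistent value. That makes 3.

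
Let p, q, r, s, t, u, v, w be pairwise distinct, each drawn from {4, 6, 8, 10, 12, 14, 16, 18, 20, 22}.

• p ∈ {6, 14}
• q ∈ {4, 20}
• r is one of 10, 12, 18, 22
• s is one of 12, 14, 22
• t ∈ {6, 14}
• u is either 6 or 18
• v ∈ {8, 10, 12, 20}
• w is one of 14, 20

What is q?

4

The 2 variables p and t are confined to {6, 14}, which locks those values in; drop them from s, u, w.
u's domain is down to {18}, so u = 18. So r can't be 18.
w's domain is down to {20}, so w = 20. Strike 20 from q, v.
So q = 4.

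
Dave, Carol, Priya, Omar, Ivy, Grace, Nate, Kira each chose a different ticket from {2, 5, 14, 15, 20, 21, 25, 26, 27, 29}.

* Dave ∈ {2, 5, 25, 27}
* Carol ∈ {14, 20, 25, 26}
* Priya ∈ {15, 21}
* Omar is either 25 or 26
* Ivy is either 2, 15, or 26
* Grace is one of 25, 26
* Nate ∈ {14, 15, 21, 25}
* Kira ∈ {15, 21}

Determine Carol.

20

Priya and Kira between them cover only {15, 21} — a naked pair. Remove those values from Ivy, Nate.
The 2 variables Omar and Grace are confined to {25, 26}, which locks those values in; drop them from Dave, Carol, Ivy, Nate.
That leaves Ivy = 2. So Dave can't be 2.
Nate must be 14 (only option left). So Carol can't be 14.
So Carol = 20.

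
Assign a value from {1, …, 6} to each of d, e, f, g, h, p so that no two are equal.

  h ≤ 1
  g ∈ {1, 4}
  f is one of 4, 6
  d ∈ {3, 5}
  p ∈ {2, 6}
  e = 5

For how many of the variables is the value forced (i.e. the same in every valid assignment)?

6

e has just one choice, so e = 5. Strike 5 from d.
h has just one choice, so h = 1. Strike 1 from g.
d must be 3 (only option left).
g must be 4 (only option left). So f can't be 4.
f must be 6 (only option left). So p can't be 6.
p has just one choice, so p = 2.
Every variable is fixed: d=3, e=5, f=6, g=4, h=1, p=2. That makes 6.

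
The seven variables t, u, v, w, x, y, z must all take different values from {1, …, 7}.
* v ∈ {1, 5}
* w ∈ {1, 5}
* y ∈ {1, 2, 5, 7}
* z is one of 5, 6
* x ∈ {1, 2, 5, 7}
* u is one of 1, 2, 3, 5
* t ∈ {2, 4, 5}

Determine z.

6

The 7 variables draw from only 7 values {1, 2, 3, 4, 5, 6, 7}, so each is used; only u can be 3, hence u = 3.
Among the 6 still-open variables, 4 fits only t (and all 6 values in {1, 2, 4, 5, 6, 7} must be used), so t = 4.
Among the 5 still-open variables, 6 fits only z (and all 5 values in {1, 2, 5, 6, 7} must be used), so z = 6.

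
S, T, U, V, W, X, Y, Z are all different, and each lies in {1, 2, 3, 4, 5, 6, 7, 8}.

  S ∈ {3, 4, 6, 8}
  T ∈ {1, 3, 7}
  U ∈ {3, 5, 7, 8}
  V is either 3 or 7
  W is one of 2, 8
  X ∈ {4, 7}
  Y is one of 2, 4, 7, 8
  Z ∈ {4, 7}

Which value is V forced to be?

The 8 variables draw from only 8 values {1, 2, 3, 4, 5, 6, 7, 8}, so each is used; only T can be 1, hence T = 1.
Among the 7 still-open variables, 5 fits only U (and all 7 values in {2, 3, 4, 5, 6, 7, 8} must be used), so U = 5.
Among the 6 still-open variables, 6 fits only S (and all 6 values in {2, 3, 4, 6, 7, 8} must be used), so S = 6.
Among the 5 still-open variables, 3 fits only V (and all 5 values in {2, 3, 4, 7, 8} must be used), so V = 3.

3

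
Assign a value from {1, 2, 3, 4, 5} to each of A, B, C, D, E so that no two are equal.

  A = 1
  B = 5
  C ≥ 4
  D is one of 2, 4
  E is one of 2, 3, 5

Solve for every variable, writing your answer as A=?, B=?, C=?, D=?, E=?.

A=1, B=5, C=4, D=2, E=3

A has just one choice, so A = 1.
B must be 5 (only option left). Remove 5 from C, E.
That leaves C = 4. Eliminate 4 elsewhere: D.
D must be 2 (only option left). So E can't be 2.
E has just one choice, so E = 3.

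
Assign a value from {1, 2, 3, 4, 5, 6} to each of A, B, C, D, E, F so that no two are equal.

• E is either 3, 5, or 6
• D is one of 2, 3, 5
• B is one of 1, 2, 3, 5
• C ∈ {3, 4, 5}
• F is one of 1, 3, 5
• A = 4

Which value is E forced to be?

6

A's domain is down to {4}, so A = 4. Eliminate 4 elsewhere: C.
Among the 5 still-open variables, 6 fits only E (and all 5 values in {1, 2, 3, 5, 6} must be used), so E = 6.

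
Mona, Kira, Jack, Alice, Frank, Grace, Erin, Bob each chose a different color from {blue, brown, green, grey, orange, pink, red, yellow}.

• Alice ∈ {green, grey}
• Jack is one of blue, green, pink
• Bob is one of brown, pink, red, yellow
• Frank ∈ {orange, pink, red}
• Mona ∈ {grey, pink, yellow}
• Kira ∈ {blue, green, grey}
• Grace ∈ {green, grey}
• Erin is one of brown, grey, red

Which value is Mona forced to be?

The 8 variables together cover exactly {blue, brown, green, grey, orange, pink, red, yellow} — 8 values for 8 variables — and orange appears only in Frank's list, so Frank = orange.
Alice and Grace share exactly the 2 values {green, grey}; by pigeonhole those values go to them, so strike green, grey from Mona, Kira, Jack, Erin.
That leaves Kira = blue. Strike blue from Jack.
Jack must be pink (only option left). So Mona, Bob can't be pink.
So Mona = yellow.

yellow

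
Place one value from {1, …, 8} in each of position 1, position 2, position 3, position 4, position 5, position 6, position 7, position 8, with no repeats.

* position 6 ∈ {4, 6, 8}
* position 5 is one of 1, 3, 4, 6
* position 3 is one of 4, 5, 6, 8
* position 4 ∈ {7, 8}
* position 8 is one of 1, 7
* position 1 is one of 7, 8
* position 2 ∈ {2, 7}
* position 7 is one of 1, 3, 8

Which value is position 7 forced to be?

3

The 8 variables together cover exactly {1, 2, 3, 4, 5, 6, 7, 8} — 8 values for 8 variables — and 2 appears only in position 2's list, so position 2 = 2.
The 7 still-open variables draw from only 7 values {1, 3, 4, 5, 6, 7, 8}, so each is used; only position 3 can be 5, hence position 3 = 5.
position 1 and position 4 share exactly the 2 values {7, 8}; by pigeonhole those values go to them, so strike 7, 8 from position 6, position 7, position 8.
That leaves position 8 = 1. Remove 1 from position 5, position 7.
So position 7 = 3.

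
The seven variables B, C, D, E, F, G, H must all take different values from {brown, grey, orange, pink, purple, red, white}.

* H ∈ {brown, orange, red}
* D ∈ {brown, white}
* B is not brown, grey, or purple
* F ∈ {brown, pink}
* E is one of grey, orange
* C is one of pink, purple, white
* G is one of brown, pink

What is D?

The 7 variables together cover exactly {brown, grey, orange, pink, purple, red, white} — 7 values for 7 variables — and grey appears only in E's list, so E = grey.
The 6 still-open variables draw from only 6 values {brown, orange, pink, purple, red, white}, so each is used; only C can be purple, hence C = purple.
F and G share exactly the 2 values {brown, pink}; by pigeonhole those values go to them, so strike brown, pink from B, D, H.
So D = white.

white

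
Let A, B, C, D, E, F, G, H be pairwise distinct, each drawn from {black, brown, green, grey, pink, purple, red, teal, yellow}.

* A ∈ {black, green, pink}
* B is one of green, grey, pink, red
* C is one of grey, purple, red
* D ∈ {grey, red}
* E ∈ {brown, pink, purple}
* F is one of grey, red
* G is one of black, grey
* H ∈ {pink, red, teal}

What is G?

black

The 8 variables draw from only 8 values {black, brown, green, grey, pink, purple, red, teal}, so each is used; only E can be brown, hence E = brown.
The 7 still-open variables draw from only 7 values {black, green, grey, pink, purple, red, teal}, so each is used; only C can be purple, hence C = purple.
The 6 still-open variables draw from only 6 values {black, green, grey, pink, red, teal}, so each is used; only H can be teal, hence H = teal.
D and F between them cover only {grey, red} — a naked pair. Remove those values from B, G.
So G = black.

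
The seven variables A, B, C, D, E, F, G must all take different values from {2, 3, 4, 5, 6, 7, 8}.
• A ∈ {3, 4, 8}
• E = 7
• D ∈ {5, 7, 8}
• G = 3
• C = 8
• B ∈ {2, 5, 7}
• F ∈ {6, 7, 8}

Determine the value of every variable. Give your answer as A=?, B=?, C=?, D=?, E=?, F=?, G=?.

C's domain is down to {8}, so C = 8. So A, D, F can't be 8.
E must be 7 (only option left). So B, D, F can't be 7.
F must be 6 (only option left).
G must be 3 (only option left). Remove 3 from A.
A has just one choice, so A = 4.
That leaves D = 5. Remove 5 from B.
That leaves B = 2.

A=4, B=2, C=8, D=5, E=7, F=6, G=3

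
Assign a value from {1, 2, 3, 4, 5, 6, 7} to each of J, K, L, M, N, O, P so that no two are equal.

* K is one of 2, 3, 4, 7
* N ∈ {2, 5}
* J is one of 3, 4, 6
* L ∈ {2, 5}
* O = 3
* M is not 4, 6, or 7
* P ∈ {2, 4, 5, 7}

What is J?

6

O has just one choice, so O = 3. So J, K, M can't be 3.
The 6 still-open variables draw from only 6 values {1, 2, 4, 5, 6, 7}, so each is used; only M can be 1, hence M = 1.
Among the 5 still-open variables, 6 fits only J (and all 5 values in {2, 4, 5, 6, 7} must be used), so J = 6.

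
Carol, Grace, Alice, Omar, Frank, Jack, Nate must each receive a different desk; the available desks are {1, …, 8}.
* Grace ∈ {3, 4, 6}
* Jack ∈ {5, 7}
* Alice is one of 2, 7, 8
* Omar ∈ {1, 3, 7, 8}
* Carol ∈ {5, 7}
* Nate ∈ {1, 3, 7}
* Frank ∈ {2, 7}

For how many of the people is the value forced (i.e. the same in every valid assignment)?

2

Carol and Jack share exactly the 2 values {5, 7}; by pigeonhole those values go to them, so strike 5, 7 from Alice, Omar, Frank, Nate.
Frank has just one choice, so Frank = 2. Remove 2 from Alice.
Alice must be 8 (only option left). Eliminate 8 elsewhere: Omar.
Omar and Nate share exactly the 2 values {1, 3}; by pigeonhole those values go to them, so strike 1, 3 from Grace.
Determined: Alice=8, Frank=2. The other people each still have more than one consistent value. That makes 2.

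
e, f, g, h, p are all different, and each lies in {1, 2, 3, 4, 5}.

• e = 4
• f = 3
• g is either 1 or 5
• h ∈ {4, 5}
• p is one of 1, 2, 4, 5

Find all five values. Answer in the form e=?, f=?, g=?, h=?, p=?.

e=4, f=3, g=1, h=5, p=2

e has just one choice, so e = 4. Remove 4 from h, p.
f's domain is down to {3}, so f = 3.
h must be 5 (only option left). Strike 5 from g, p.
g's domain is down to {1}, so g = 1. So p can't be 1.
That leaves p = 2.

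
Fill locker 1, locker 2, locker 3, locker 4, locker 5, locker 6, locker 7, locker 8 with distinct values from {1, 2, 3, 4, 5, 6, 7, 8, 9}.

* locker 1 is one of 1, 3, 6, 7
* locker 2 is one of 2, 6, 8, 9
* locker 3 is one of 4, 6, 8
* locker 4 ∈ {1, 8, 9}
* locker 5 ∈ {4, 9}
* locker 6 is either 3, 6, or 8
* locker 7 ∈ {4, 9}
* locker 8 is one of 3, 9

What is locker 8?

3

The 8 variables together cover exactly {1, 2, 3, 4, 6, 7, 8, 9} — 8 values for 8 variables — and 2 appears only in locker 2's list, so locker 2 = 2.
The 7 still-open variables draw from only 7 values {1, 3, 4, 6, 7, 8, 9}, so each is used; only locker 1 can be 7, hence locker 1 = 7.
Among the 6 still-open variables, 1 fits only locker 4 (and all 6 values in {1, 3, 4, 6, 8, 9} must be used), so locker 4 = 1.
The 2 variables locker 5 and locker 7 are confined to {4, 9}, which locks those values in; drop them from locker 3, locker 8.
So locker 8 = 3.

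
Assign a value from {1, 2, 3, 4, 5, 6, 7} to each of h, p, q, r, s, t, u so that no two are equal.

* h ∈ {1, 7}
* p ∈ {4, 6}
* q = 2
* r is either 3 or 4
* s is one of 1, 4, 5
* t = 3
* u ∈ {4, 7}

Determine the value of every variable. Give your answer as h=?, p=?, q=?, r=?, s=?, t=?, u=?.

q must be 2 (only option left).
t must be 3 (only option left). Eliminate 3 elsewhere: r.
That leaves r = 4. So p, s, u can't be 4.
u must be 7 (only option left). Strike 7 from h.
That leaves h = 1. Remove 1 from s.
p has just one choice, so p = 6.
That leaves s = 5.

h=1, p=6, q=2, r=4, s=5, t=3, u=7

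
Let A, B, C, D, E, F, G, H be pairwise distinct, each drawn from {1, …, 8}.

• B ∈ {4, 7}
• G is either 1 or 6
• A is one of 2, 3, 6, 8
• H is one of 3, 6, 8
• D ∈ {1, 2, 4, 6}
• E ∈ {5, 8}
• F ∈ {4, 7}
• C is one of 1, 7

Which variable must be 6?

G

The 8 variables draw from only 8 values {1, 2, 3, 4, 5, 6, 7, 8}, so each is used; only E can be 5, hence E = 5.
B and F share exactly the 2 values {4, 7}; by pigeonhole those values go to them, so strike 4, 7 from C, D.
C has just one choice, so C = 1. Strike 1 from D, G.
So 6 goes to G.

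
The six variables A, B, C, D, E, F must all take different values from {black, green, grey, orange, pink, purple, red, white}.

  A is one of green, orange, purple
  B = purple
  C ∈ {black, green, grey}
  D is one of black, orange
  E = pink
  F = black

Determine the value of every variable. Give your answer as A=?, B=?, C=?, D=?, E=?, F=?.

A=green, B=purple, C=grey, D=orange, E=pink, F=black

B must be purple (only option left). Remove purple from A.
That leaves E = pink.
F must be black (only option left). Remove black from C, D.
D's domain is down to {orange}, so D = orange. Remove orange from A.
A has just one choice, so A = green. Eliminate green elsewhere: C.
C has just one choice, so C = grey.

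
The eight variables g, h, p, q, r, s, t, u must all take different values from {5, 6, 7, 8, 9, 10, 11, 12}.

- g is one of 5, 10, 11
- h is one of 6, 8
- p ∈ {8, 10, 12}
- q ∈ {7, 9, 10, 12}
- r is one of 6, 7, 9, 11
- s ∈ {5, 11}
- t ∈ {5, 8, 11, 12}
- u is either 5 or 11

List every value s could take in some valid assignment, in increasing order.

5, 11

The 2 variables s and u are confined to {5, 11}, which locks those values in; drop them from g, r, t.
g's domain is down to {10}, so g = 10. Eliminate 10 elsewhere: p, q.
The 2 variables p and t are confined to {8, 12}, which locks those values in; drop them from h, q.
That leaves h = 6. Remove 6 from r.
No further eliminations apply; s can still be any of 5, 11.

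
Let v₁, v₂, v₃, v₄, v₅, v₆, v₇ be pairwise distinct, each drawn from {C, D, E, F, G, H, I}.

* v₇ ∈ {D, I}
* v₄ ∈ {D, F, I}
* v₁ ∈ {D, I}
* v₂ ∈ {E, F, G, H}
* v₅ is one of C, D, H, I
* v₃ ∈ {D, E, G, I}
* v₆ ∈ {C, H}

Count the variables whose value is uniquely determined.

The 2 variables v₁ and v₇ are confined to {D, I}, which locks those values in; drop them from v₃, v₄, v₅.
That leaves v₄ = F. Eliminate F elsewhere: v₂.
v₅ and v₆ share exactly the 2 values {C, H}; by pigeonhole those values go to them, so strike C, H from v₂.
Determined: v₄=F. The other variables each still have more than one consistent value. That makes 1.

1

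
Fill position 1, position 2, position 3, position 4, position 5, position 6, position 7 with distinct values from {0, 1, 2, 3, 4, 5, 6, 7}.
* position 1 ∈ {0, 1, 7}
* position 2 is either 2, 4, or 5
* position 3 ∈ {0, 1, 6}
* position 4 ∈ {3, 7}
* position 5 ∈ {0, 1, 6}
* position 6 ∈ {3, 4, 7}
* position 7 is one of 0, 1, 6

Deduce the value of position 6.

4

The 3 variables position 3, position 5, position 7 are confined to {0, 1, 6}, which locks those values in; drop them from position 1.
position 1's domain is down to {7}, so position 1 = 7. Strike 7 from position 4, position 6.
That leaves position 4 = 3. So position 6 can't be 3.
So position 6 = 4.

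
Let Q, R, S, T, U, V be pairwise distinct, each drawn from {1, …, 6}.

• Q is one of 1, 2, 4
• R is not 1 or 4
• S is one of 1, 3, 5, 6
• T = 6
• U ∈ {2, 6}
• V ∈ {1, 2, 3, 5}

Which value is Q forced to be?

4

T's domain is down to {6}, so T = 6. Eliminate 6 elsewhere: R, S, U.
U's domain is down to {2}, so U = 2. Remove 2 from Q, R, V.
The 4 still-open variables draw from only 4 values {1, 3, 4, 5}, so each is used; only Q can be 4, hence Q = 4.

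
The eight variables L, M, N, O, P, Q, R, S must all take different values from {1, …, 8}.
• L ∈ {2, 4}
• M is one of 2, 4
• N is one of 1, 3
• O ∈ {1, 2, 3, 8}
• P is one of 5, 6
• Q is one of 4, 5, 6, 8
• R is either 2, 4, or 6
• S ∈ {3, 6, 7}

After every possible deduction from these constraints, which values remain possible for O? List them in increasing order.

1, 3

The 8 variables draw from only 8 values {1, 2, 3, 4, 5, 6, 7, 8}, so each is used; only S can be 7, hence S = 7.
L and M between them cover only {2, 4} — a naked pair. Remove those values from O, Q, R.
R's domain is down to {6}, so R = 6. Strike 6 from P, Q.
That leaves P = 5. Eliminate 5 elsewhere: Q.
Q must be 8 (only option left). Strike 8 from O.
No further eliminations apply; O can still be any of 1, 3.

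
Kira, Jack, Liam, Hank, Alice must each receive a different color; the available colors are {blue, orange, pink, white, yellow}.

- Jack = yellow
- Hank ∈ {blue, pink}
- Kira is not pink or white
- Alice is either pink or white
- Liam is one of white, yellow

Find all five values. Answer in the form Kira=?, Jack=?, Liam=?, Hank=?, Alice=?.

Jack must be yellow (only option left). Eliminate yellow elsewhere: Kira, Liam.
Liam must be white (only option left). So Alice can't be white.
That leaves Alice = pink. Remove pink from Hank.
Hank must be blue (only option left). Remove blue from Kira.
Kira must be orange (only option left).

Kira=orange, Jack=yellow, Liam=white, Hank=blue, Alice=pink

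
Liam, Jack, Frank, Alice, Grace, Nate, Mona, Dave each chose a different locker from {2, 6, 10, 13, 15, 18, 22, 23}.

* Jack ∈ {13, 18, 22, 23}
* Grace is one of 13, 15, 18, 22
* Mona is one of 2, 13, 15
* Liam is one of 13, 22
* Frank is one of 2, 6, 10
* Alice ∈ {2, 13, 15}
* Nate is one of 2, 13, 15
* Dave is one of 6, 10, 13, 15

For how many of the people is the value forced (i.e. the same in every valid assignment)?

3

Among the 8 variables, 23 fits only Jack (and all 8 values in {2, 6, 10, 13, 15, 18, 22, 23} must be used), so Jack = 23.
The 7 still-open variables together cover exactly {2, 6, 10, 13, 15, 18, 22} — 7 values for 7 variables — and 18 appears only in Grace's list, so Grace = 18.
The 6 still-open variables together cover exactly {2, 6, 10, 13, 15, 22} — 6 values for 6 variables — and 22 appears only in Liam's list, so Liam = 22.
The 3 variables Alice, Nate, Mona are confined to {2, 13, 15}, which locks those values in; drop them from Frank, Dave.
Determined: Liam=22, Jack=23, Grace=18. The other people each still have more than one consistent value. That makes 3.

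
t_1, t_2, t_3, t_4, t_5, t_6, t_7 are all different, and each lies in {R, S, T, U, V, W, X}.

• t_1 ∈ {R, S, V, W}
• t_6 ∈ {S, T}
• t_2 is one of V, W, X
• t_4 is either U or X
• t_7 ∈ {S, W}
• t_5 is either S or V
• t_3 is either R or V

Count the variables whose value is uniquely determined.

The 7 variables draw from only 7 values {R, S, T, U, V, W, X}, so each is used; only t_6 can be T, hence t_6 = T.
The 6 still-open variables draw from only 6 values {R, S, U, V, W, X}, so each is used; only t_4 can be U, hence t_4 = U.
The 5 still-open variables draw from only 5 values {R, S, V, W, X}, so each is used; only t_2 can be X, hence t_2 = X.
Determined: t_2=X, t_4=U, t_6=T. The other variables each still have more than one consistent value. That makes 3.

3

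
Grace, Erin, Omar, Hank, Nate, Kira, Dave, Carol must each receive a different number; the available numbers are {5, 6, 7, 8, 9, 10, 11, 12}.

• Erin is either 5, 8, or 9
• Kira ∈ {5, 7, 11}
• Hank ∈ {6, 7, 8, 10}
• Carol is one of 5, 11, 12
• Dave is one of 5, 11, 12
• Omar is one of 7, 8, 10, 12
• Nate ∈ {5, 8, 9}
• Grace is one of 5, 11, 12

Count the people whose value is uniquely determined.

3

Among the 8 variables, 6 fits only Hank (and all 8 values in {5, 6, 7, 8, 9, 10, 11, 12} must be used), so Hank = 6.
The 7 still-open variables together cover exactly {5, 7, 8, 9, 10, 11, 12} — 7 values for 7 variables — and 10 appears only in Omar's list, so Omar = 10.
Among the 6 still-open variables, 7 fits only Kira (and all 6 values in {5, 7, 8, 9, 11, 12} must be used), so Kira = 7.
Grace, Dave, Carol between them cover only {5, 11, 12} — a naked triple. Remove those values from Erin, Nate.
Determined: Omar=10, Hank=6, Kira=7. The other people each still have more than one consistent value. That makes 3.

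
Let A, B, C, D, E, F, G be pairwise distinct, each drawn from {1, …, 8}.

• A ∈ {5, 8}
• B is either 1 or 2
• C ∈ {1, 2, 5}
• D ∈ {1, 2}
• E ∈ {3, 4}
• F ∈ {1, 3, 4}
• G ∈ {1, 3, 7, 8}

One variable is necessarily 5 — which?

Among the 7 variables, 7 fits only G (and all 7 values in {1, 2, 3, 4, 5, 7, 8} must be used), so G = 7.
The 6 still-open variables together cover exactly {1, 2, 3, 4, 5, 8} — 6 values for 6 variables — and 8 appears only in A's list, so A = 8.
Among the 5 still-open variables, 5 fits only C (and all 5 values in {1, 2, 3, 4, 5} must be used), so C = 5.

C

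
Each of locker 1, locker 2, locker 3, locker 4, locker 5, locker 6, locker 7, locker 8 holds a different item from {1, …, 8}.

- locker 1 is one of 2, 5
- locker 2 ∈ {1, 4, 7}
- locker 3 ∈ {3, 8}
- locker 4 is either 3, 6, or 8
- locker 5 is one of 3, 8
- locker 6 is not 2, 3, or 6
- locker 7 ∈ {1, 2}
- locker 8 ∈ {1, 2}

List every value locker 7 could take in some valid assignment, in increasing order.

1, 2

The 8 variables draw from only 8 values {1, 2, 3, 4, 5, 6, 7, 8}, so each is used; only locker 4 can be 6, hence locker 4 = 6.
The 2 variables locker 3 and locker 5 are confined to {3, 8}, which locks those values in; drop them from locker 6.
locker 7 and locker 8 between them cover only {1, 2} — a naked pair. Remove those values from locker 1, locker 2, locker 6.
locker 1 has just one choice, so locker 1 = 5. Eliminate 5 elsewhere: locker 6.
No further eliminations apply; locker 7 can still be any of 1, 2.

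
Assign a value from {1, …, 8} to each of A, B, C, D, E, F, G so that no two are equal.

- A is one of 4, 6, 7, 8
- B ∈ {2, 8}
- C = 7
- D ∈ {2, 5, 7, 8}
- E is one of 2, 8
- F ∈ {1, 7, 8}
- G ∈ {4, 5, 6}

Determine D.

5

C has just one choice, so C = 7. Remove 7 from A, D, F.
The 6 still-open variables together cover exactly {1, 2, 4, 5, 6, 8} — 6 values for 6 variables — and 1 appears only in F's list, so F = 1.
B and E share exactly the 2 values {2, 8}; by pigeonhole those values go to them, so strike 2, 8 from A, D.
So D = 5.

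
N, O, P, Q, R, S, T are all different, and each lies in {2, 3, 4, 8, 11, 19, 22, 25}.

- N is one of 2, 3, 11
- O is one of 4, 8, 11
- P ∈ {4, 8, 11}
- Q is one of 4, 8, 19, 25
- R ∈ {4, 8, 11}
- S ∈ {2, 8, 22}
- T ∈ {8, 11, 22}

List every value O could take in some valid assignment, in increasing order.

4, 8, 11

The 3 variables O, P, R are confined to {4, 8, 11}, which locks those values in; drop them from N, Q, S, T.
T's domain is down to {22}, so T = 22. Remove 22 from S.
S has just one choice, so S = 2. Strike 2 from N.
That leaves N = 3.
No further eliminations apply; O can still be any of 4, 8, 11.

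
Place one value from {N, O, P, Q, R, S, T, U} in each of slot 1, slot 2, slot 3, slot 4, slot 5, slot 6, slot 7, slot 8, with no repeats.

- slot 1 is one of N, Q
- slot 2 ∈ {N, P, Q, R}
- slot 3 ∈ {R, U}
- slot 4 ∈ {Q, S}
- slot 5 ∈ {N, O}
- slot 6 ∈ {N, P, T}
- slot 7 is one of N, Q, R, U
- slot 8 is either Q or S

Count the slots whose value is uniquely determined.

The 8 variables draw from only 8 values {N, O, P, Q, R, S, T, U}, so each is used; only slot 5 can be O, hence slot 5 = O.
The 7 still-open variables draw from only 7 values {N, P, Q, R, S, T, U}, so each is used; only slot 6 can be T, hence slot 6 = T.
Among the 6 still-open variables, P fits only slot 2 (and all 6 values in {N, P, Q, R, S, U} must be used), so slot 2 = P.
The 2 variables slot 4 and slot 8 are confined to {Q, S}, which locks those values in; drop them from slot 1, slot 7.
slot 1 must be N (only option left). So slot 7 can't be N.
Determined: slot 1=N, slot 2=P, slot 5=O, slot 6=T. The other slots each still have more than one consistent value. That makes 4.

4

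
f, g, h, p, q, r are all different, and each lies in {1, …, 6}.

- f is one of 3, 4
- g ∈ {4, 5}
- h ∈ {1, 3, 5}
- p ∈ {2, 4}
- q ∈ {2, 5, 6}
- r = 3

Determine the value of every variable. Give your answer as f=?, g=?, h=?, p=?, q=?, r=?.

f=4, g=5, h=1, p=2, q=6, r=3

r must be 3 (only option left). Remove 3 from f, h.
f's domain is down to {4}, so f = 4. So g, p can't be 4.
That leaves g = 5. Remove 5 from h, q.
h must be 1 (only option left).
p's domain is down to {2}, so p = 2. Eliminate 2 elsewhere: q.
q has just one choice, so q = 6.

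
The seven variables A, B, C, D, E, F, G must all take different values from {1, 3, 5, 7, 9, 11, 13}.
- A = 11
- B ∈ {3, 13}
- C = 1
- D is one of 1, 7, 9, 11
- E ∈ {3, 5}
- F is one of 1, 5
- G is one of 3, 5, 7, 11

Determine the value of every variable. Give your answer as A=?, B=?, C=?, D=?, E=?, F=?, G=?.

A has just one choice, so A = 11. Eliminate 11 elsewhere: D, G.
C's domain is down to {1}, so C = 1. Strike 1 from D, F.
F must be 5 (only option left). Strike 5 from E, G.
E must be 3 (only option left). Eliminate 3 elsewhere: B, G.
G has just one choice, so G = 7. Eliminate 7 elsewhere: D.
That leaves B = 13.
D has just one choice, so D = 9.

A=11, B=13, C=1, D=9, E=3, F=5, G=7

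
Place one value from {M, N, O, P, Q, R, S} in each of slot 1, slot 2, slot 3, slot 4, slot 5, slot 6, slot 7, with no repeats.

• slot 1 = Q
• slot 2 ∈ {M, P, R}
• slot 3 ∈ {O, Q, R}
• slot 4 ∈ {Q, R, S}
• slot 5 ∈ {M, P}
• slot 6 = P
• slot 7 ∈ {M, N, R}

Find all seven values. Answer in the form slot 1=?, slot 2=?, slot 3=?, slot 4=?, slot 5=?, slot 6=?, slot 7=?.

slot 1's domain is down to {Q}, so slot 1 = Q. So slot 3, slot 4 can't be Q.
slot 6 must be P (only option left). Remove P from slot 2, slot 5.
slot 5 has just one choice, so slot 5 = M. So slot 2, slot 7 can't be M.
slot 2 must be R (only option left). Eliminate R elsewhere: slot 3, slot 4, slot 7.
That leaves slot 3 = O.
slot 4 must be S (only option left).
slot 7 has just one choice, so slot 7 = N.

slot 1=Q, slot 2=R, slot 3=O, slot 4=S, slot 5=M, slot 6=P, slot 7=N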